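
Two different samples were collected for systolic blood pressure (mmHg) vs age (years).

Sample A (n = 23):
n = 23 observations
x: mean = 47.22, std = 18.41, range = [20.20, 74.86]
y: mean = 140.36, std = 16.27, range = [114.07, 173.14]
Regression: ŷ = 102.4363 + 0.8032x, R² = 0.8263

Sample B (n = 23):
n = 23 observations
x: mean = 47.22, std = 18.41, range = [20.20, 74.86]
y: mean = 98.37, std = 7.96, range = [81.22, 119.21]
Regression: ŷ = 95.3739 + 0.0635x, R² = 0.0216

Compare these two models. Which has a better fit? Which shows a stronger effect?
Model A has the better fit (R² = 0.8263 vs 0.0216). Model A shows the stronger effect (|β₁| = 0.8032 vs 0.0635).

Model Comparison:

Fit — compare R²:
- Model A: R² = 0.8263 → 82.63% of variance in blood pressure explained
- Model B: R² = 0.0216 → 2.16% of variance in blood pressure explained
- 0.8263 > 0.0216 → Model A has the better fit

Strength of effect — compare |β₁|:
- Model A: β₁ = 0.8032 → predicted blood pressure rises 0.8032 mmHg per additional year of age
- Model B: β₁ = 0.0635 → predicted blood pressure rises 0.0635 mmHg per additional year of age
- |0.8032| > |0.0635| → Model A shows the stronger marginal effect

Note: A better fit (higher R²) doesn't necessarily mean a more important relationship.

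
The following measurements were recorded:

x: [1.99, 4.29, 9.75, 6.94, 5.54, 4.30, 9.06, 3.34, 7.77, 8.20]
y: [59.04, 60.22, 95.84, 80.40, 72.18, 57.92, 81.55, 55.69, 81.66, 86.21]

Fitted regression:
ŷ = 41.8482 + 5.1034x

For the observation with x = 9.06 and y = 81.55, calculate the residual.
Residual = -6.5350

The residual is the difference between the actual value and the predicted value:

Residual = y - ŷ

Step 1: Calculate predicted value
ŷ = 41.8482 + 5.1034 × 9.06
ŷ = 88.0850

Step 2: Calculate residual
Residual = 81.55 - 88.0850
Residual = -6.5350

The residual is negative, so the observed y = 81.55 sits below the regression line (the line overestimates it by 6.5350).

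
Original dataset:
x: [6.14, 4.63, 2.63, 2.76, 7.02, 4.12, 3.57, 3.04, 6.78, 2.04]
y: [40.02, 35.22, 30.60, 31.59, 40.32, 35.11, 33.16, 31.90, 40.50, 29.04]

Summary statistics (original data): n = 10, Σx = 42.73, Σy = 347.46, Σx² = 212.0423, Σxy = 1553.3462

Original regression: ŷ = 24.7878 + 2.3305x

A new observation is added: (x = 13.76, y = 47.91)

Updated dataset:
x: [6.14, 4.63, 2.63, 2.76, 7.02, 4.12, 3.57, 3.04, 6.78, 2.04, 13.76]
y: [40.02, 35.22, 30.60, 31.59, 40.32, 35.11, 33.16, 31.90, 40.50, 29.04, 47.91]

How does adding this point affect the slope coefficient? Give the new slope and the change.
The slope changes from 2.3305 to 1.6372 (change of -0.6933, or -29.7%).

The new point has HIGH LEVERAGE: x = 13.76 is far from the original mean x̄ = 42.73/10 ≈ 4.27 (original range [2.04, 7.02]).

Step 1: Update the sums with the new point (n goes from 10 to 11)
Σx  = 42.73 + 13.76 = 56.49
Σy  = 347.46 + 47.91 = 395.37
Σx² = 212.0423 + 13.76² = 212.0423 + 189.3376 = 401.3799
Σxy = 1553.3462 + 13.76×47.91 = 1553.3462 + 659.2416 = 2212.5878

Step 2: Recompute the slope with b₁ = (nΣxy − ΣxΣy) / (nΣx² − (Σx)²)
Numerator   = 11×2212.5878 − 56.49×395.37 = 24338.4658 − 22334.4513 = 2004.0145
Denominator = 11×401.3799 − 56.49² = 4415.1789 − 3191.1201 = 1224.0588
b₁(new) = 2004.0145 / 1224.0588 = 1.6372

(Same formula on the original sums: (10×1553.3462 − 42.73×347.46) / (10×212.0423 − 42.73²) = 686.4962 / 294.5701 = 2.3305, matching the given fit.)

Step 3: Change in slope
Δβ₁ = 1.6372 − 2.3305 = -0.6933
Relative change = -0.6933 / 2.3305 × 100% = -29.7%
→ the slope decreases when the point is added.

Because the point sits below the extension of the original line at a high-leverage x, it tilts the fit down.
In practice: refit with and without it and report both if conclusions differ.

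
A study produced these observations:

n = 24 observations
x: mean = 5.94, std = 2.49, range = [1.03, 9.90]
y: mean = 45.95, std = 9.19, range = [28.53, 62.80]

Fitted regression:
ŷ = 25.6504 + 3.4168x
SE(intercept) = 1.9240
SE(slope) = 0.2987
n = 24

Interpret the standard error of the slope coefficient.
The slope 3.4168 is pinned down to within about ±0.2987 (one SE) by these data — relative uncertainty 8.7%, i.e. precise.

What SE measures:
- The standard error quantifies the sampling variability of the coefficient estimate
- It is the estimated standard deviation of β̂₁ across hypothetical repeated samples of the same size
- Smaller SE → more precise estimate

Relative precision:
- SE / |β̂₁| = 0.2987 / 3.4168 = 8.7%
- Rule of thumb (under 20%: precise; 20% to under 50%: moderately precise; 50% or more: imprecise) → precise

Link to the t-test: t = β̂₁ / SE(β̂₁) = 3.4168 / 0.2987 = 11.4389, the statistic for H₀: β₁ = 0.

What drives SE(β̂₁): more residual scatter → larger SE; larger n (here n = 24) → smaller SE.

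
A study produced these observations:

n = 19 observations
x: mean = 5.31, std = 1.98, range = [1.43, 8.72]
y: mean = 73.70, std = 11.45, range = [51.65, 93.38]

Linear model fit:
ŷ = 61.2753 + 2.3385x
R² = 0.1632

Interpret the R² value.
R² = 0.1632 means 16.32% of the variation in y is explained by the linear relationship with x. This indicates a weak fit.

R² = 1 − SS_res/SS_tot compares the residual scatter to the total scatter of y about its mean.

Here R² = 0.1632:
- Explained: 16.32% of the variation in y
- Unexplained (residual): 100% − 16.32% = 83.68%
- Rule of thumb (below 0.3 weak; 0.3 to below 0.7 moderate; 0.7 and above strong) → weak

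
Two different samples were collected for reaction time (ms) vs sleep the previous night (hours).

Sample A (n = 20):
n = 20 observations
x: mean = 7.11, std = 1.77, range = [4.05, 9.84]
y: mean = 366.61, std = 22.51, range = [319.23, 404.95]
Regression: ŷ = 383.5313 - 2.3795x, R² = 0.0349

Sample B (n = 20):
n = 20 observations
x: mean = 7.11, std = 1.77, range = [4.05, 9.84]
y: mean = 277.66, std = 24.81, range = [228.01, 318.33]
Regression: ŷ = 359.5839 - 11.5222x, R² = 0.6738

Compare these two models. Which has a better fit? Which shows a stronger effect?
Model B has the better fit (R² = 0.6738 vs 0.0349). Model B shows the stronger effect (|β₁| = 11.5222 vs 2.3795).

Model Comparison:

Goodness of fit (R²):
- Model A: R² = 0.0349 → 3.49% of variance in reaction time explained
- Model B: R² = 0.6738 → 67.38% of variance in reaction time explained
- 0.6738 > 0.0349 → Model B has the better fit

Which has the larger per-hour effect? (|β₁|)
- Model A: β₁ = -2.3795 → predicted reaction time falls 2.3795 ms per additional hour of sleep
- Model B: β₁ = -11.5222 → predicted reaction time falls 11.5222 ms per additional hour of sleep
- |-2.3795| < |-11.5222| → Model B shows the stronger marginal effect

Notes:
- A better fit (higher R²) doesn't necessarily mean a more important relationship.
- The two samples could reflect different populations, time periods, or measurement quality.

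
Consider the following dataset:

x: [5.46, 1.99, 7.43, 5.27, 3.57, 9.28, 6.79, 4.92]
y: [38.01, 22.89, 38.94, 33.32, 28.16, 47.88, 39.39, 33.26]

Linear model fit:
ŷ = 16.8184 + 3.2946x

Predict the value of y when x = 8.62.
ŷ = 45.2179

x = 8.62 lies inside the observed range [1.99, 9.28], so the fitted equation applies directly:

ŷ = 16.8184 + 3.2946 × 8.62
ŷ = 16.8184 + 28.3995
ŷ = 45.2179

This is the fitted mean response at that x — an individual observation would come with a wider prediction interval.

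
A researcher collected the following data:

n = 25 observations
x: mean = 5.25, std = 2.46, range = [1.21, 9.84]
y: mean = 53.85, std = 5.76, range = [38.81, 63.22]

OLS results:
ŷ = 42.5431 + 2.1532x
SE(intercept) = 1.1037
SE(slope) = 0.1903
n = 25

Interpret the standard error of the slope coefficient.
The slope 2.1532 is pinned down to within about ±0.1903 (one SE) by these data — relative uncertainty 8.8%, i.e. precise.

SE(β̂₁) = s / √Sxx, where s is the residual standard deviation and Sxx = Σ(x − x̄)². It is the yardstick for how far β̂₁ = 2.1532 could plausibly be from the true slope.

Relative precision:
- SE / |β̂₁| = 0.1903 / 2.1532 = 8.8%
- Rule of thumb (under 20%: precise; 20% to under 50%: moderately precise; 50% or more: imprecise) → precise

Rough 95% range (±2 SE): 2.1532 ± 0.3806 → (1.7726, 2.5338).

What drives SE(β̂₁): more residual scatter → larger SE; wider spread of x values → smaller SE; larger n (here n = 25) → smaller SE.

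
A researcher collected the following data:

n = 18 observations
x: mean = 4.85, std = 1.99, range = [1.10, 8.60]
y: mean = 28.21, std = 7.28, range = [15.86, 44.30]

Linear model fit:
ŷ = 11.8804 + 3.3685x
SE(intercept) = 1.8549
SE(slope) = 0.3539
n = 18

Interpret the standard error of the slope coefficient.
SE(β̂₁) = 0.3539 is the estimated standard deviation of the slope estimate across repeated samples; relative to β̂₁ = 3.3685 that is 10.5%, a precise estimate.

What SE measures:
- The standard error quantifies the sampling variability of the coefficient estimate
- It is the estimated standard deviation of β̂₁ across hypothetical repeated samples of the same size
- Smaller SE → more precise estimate

Relative precision:
- SE / |β̂₁| = 0.3539 / 3.3685 = 10.5%
- Rule of thumb (under 20%: precise; 20% to under 50%: moderately precise; 50% or more: imprecise) → precise

Rough 95% range (±2 SE): 3.3685 ± 0.7078 → (2.6607, 4.0763).

What drives SE(β̂₁): more residual scatter → larger SE; wider spread of x values → smaller SE.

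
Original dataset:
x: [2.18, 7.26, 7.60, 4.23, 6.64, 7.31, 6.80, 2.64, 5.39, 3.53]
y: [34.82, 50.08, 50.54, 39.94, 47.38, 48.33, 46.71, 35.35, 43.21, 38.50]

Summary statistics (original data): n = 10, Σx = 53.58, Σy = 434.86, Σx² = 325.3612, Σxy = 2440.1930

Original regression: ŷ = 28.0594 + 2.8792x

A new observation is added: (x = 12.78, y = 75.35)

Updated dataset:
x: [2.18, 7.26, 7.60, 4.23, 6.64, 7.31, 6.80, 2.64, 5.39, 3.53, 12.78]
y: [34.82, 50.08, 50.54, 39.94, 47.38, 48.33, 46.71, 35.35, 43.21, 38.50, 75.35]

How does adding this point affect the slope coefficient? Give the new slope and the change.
Adding the point moves β₁ from 2.8792 to 3.6806, i.e. it increases by 0.8014 (+27.8%).

The new point has HIGH LEVERAGE: x = 12.78 is far from the original mean x̄ = 53.58/10 ≈ 5.36 (original range [2.18, 7.60]).

Step 1: Update the sums with the new point (n goes from 10 to 11)
Σx  = 53.58 + 12.78 = 66.36
Σy  = 434.86 + 75.35 = 510.21
Σx² = 325.3612 + 12.78² = 325.3612 + 163.3284 = 488.6896
Σxy = 2440.1930 + 12.78×75.35 = 2440.1930 + 962.9730 = 3403.1660

Step 2: Recompute the slope with b₁ = (nΣxy − ΣxΣy) / (nΣx² − (Σx)²)
Numerator   = 11×3403.1660 − 66.36×510.21 = 37434.8260 − 33857.5356 = 3577.2904
Denominator = 11×488.6896 − 66.36² = 5375.5856 − 4403.6496 = 971.9360
b₁(new) = 3577.2904 / 971.9360 = 3.6806

(Same formula on the original sums: (10×2440.1930 − 53.58×434.86) / (10×325.3612 − 53.58²) = 1102.1312 / 382.7956 = 2.8792, matching the given fit.)

Step 3: Change in slope
Δβ₁ = 3.6806 − 2.8792 = +0.8014
Relative change = +0.8014 / 2.8792 × 100% = +27.8%
→ the slope increases when the point is added.

A high-leverage point only changes the slope if it is off the original line; here y = 75.35 is above the original trend, so the slope increases.
In practice: refit with and without it and report both if conclusions differ.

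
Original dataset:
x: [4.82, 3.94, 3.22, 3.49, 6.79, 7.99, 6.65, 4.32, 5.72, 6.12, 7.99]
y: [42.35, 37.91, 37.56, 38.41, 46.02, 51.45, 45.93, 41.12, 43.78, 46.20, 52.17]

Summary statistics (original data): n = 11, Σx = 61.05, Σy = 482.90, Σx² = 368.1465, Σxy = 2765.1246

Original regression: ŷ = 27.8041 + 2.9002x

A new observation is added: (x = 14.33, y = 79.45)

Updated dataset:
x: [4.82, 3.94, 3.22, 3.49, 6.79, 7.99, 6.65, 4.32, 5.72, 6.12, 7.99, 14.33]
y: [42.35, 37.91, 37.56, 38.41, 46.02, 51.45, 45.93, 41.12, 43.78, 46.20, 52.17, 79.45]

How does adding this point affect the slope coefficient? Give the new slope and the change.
Adding the point moves β₁ from 2.9002 to 3.7121, i.e. it increases by 0.8119 (+28.0%).

x = 14.33 lies well outside the original x-range [3.22, 7.99] (x̄ ≈ 5.55), so this observation has high leverage and can move the slope substantially.

Step 1: Update the sums with the new point (n goes from 11 to 12)
Σx  = 61.05 + 14.33 = 75.38
Σy  = 482.90 + 79.45 = 562.35
Σx² = 368.1465 + 14.33² = 368.1465 + 205.3489 = 573.4954
Σxy = 2765.1246 + 14.33×79.45 = 2765.1246 + 1138.5185 = 3903.6431

Step 2: Recompute the slope with b₁ = (nΣxy − ΣxΣy) / (nΣx² − (Σx)²)
Numerator   = 12×3903.6431 − 75.38×562.35 = 46843.7172 − 42389.9430 = 4453.7742
Denominator = 12×573.4954 − 75.38² = 6881.9448 − 5682.1444 = 1199.8004
b₁(new) = 4453.7742 / 1199.8004 = 3.7121

(Same formula on the original sums: (11×2765.1246 − 61.05×482.90) / (11×368.1465 − 61.05²) = 935.3256 / 322.5090 = 2.9002, matching the given fit.)

Step 3: Change in slope
Δβ₁ = 3.7121 − 2.9002 = +0.8119
Relative change = +0.8119 / 2.9002 × 100% = +28.0%
→ the slope increases when the point is added.

A high-leverage point only changes the slope if it is off the original line; here y = 79.45 is above the original trend, so the slope increases.
In practice: refit with and without it and report both if conclusions differ; check such a point for data-entry or measurement error.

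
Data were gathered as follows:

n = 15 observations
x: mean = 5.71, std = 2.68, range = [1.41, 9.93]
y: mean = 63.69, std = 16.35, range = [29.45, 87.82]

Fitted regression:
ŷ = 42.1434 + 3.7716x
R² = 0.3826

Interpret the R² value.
The model explains 38.26% of the variance in y (R² = 0.3826), leaving 61.74% unexplained; the fit is moderate.

R² = 1 − SS_res/SS_tot compares the residual scatter to the total scatter of y about its mean.

Here R² = 0.3826:
- Explained: 38.26% of the variation in y
- Unexplained (residual): 100% − 38.26% = 61.74%
- Rule of thumb (below 0.3 weak; 0.3 to below 0.7 moderate; 0.7 and above strong) → moderate

Note: R² never decreases when predictors are added, so it should not be used alone to compare models of different size.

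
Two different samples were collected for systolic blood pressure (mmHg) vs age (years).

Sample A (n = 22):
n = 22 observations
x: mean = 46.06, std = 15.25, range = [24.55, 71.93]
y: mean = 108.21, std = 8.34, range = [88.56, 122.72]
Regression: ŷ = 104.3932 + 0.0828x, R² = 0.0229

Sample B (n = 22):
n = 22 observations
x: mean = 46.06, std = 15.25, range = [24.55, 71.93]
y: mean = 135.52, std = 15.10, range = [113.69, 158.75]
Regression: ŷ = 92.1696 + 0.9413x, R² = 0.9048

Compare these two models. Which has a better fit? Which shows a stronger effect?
Model B has the better fit (R² = 0.9048 vs 0.0229). Model B shows the stronger effect (|β₁| = 0.9413 vs 0.0828).

Model Comparison:

Which explains more variance? (R²)
- Model A: R² = 0.0229 → 2.29% of variance in blood pressure explained
- Model B: R² = 0.9048 → 90.48% of variance in blood pressure explained
- 0.9048 > 0.0229 → Model B has the better fit

Effect size (slope magnitude):
- Model A: β₁ = 0.0828 → predicted blood pressure rises 0.0828 mmHg per additional year of age
- Model B: β₁ = 0.9413 → predicted blood pressure rises 0.9413 mmHg per additional year of age
- |0.0828| < |0.9413| → Model B shows the stronger marginal effect

Note: R² measures how tightly points cluster around the line; β₁ measures how steep the line is — they answer different questions.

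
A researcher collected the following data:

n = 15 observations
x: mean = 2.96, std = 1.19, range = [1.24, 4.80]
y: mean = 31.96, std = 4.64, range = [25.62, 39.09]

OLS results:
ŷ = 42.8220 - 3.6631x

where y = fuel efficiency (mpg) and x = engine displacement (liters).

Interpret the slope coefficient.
For each additional liter of engine displacement, predicted fuel efficiency decreases by approximately 3.6631 mpg.

The slope β₁ = -3.6631 gives the rate at which the fitted fuel efficiency changes with engine displacement.

Interpretation:
- Engine displacement up by 1 liter → predicted fuel efficiency decreases by 3.6631 mpg
- The effect is assumed constant over the observed range of x (linearity)

The intercept β₀ = 42.8220 is the predicted fuel efficiency when engine displacement = 0; since the smallest observed x is 1.24, this is an extrapolation and mainly anchors the line.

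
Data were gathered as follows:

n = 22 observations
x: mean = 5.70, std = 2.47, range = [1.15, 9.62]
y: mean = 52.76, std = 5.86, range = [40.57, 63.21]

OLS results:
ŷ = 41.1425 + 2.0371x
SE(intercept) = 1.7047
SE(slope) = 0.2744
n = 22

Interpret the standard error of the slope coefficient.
SE(slope) = 0.2744 measures the uncertainty in the estimated slope. The coefficient is estimated precisely (SE/|β̂₁| = 13.5%).

What SE measures:
- The standard error quantifies the sampling variability of the coefficient estimate
- It is the estimated standard deviation of β̂₁ across hypothetical repeated samples of the same size
- Smaller SE → more precise estimate

Relative precision:
- SE / |β̂₁| = 0.2744 / 2.0371 = 13.5%
- Rule of thumb (under 20%: precise; 20% to under 50%: moderately precise; 50% or more: imprecise) → precise

Rough 95% range (±2 SE): 2.0371 ± 0.5488 → (1.4883, 2.5859).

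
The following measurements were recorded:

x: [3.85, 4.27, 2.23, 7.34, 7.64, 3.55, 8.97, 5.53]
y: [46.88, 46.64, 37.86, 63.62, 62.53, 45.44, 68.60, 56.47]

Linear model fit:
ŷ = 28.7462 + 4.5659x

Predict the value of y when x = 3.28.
ŷ = 43.7224

x = 3.28 lies inside the observed range [2.23, 8.97], so the fitted equation applies directly:

ŷ = 28.7462 + 4.5659 × 3.28
ŷ = 28.7462 + 14.9762
ŷ = 43.7224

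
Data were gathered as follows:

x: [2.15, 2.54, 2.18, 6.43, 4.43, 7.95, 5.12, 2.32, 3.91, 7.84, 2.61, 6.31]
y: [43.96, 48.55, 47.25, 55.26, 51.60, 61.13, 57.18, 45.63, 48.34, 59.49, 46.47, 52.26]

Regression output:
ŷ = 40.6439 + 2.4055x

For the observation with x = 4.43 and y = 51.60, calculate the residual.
Residual = 0.2997

The residual is the difference between the actual value and the predicted value:

Residual = y - ŷ

Step 1: Calculate predicted value
ŷ = 40.6439 + 2.4055 × 4.43
ŷ = 51.3003

Step 2: Calculate residual
Residual = 51.60 - 51.3003
Residual = 0.2997

Interpretation: the model underestimates the actual value by 0.2997 at this point (positive residual → observation lies above the fitted line).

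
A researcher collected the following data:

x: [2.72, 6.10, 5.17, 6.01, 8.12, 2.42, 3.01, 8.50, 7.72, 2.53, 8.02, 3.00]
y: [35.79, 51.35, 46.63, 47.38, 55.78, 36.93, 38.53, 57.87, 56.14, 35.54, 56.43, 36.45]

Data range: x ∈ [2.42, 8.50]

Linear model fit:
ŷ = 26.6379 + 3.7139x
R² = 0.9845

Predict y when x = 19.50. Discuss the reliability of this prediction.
The equation gives ŷ = 99.0590; however x = 19.50 is 11.00 units above the observed range, so this extrapolated value should not be trusted.

Prediction calculation:
ŷ = 26.6379 + 3.7139 × 19.50
ŷ = 99.0590

Reliability:
- Data range: x ∈ [2.42, 8.50]
- Prediction point: x = 19.50 is 11.00 units above the observed range → this is EXTRAPOLATION, not interpolation

Why that matters here:
- There are no observations near this x to validate the fitted line there
- Real relationships often flatten, saturate, or turn nonlinear at extremes

A defensible statement: 'if the linear trend continued to x = 19.50, y would be about 99.0590' — the premise is untested.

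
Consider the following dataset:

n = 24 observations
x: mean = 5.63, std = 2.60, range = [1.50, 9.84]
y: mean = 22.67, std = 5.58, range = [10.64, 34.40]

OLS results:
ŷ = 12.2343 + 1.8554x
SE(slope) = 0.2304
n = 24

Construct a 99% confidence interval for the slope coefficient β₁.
The 99% CI for β₁ is (1.2059, 2.5049)

Confidence interval for the slope:

The 99% CI for β₁ is: β̂₁ ± t*(α/2, n-2) × SE(β̂₁)

Step 1: Find critical t-value
- Confidence level = 0.99
- Degrees of freedom = n - 2 = 24 - 2 = 22
- t*(α/2, 22) = 2.8188

Step 2: Calculate margin of error
Margin = 2.8188 × 0.2304 = 0.6495

Step 3: Construct interval
CI = 1.8554 ± 0.6495
CI = (1.2059, 2.5049)

Interpretation: intervals built this way capture the true β₁ in 99% of repeated samples; here the plausible range for the per-unit effect of x on y is 1.2059 to 2.5049.
Since 0 is outside the interval, a two-sided test at α = 0.01 would reject H₀: β₁ = 0.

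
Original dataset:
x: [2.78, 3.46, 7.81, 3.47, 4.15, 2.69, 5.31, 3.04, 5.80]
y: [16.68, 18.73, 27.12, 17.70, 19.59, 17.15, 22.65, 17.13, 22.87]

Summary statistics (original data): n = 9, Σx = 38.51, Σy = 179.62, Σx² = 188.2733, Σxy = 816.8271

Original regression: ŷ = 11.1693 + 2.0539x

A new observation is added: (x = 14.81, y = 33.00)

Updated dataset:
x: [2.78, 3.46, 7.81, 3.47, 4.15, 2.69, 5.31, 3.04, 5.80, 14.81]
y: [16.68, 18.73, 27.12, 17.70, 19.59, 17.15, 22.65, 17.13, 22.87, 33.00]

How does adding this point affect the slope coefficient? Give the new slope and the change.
The slope changes from 2.0539 to 1.3938 (change of -0.6601, or -32.1%).

The new point has HIGH LEVERAGE: x = 14.81 is far from the original mean x̄ = 38.51/9 ≈ 4.28 (original range [2.69, 7.81]).

Step 1: Update the sums with the new point (n goes from 9 to 10)
Σx  = 38.51 + 14.81 = 53.32
Σy  = 179.62 + 33.00 = 212.62
Σx² = 188.2733 + 14.81² = 188.2733 + 219.3361 = 407.6094
Σxy = 816.8271 + 14.81×33.00 = 816.8271 + 488.7300 = 1305.5571

Step 2: Recompute the slope with b₁ = (nΣxy − ΣxΣy) / (nΣx² − (Σx)²)
Numerator   = 10×1305.5571 − 53.32×212.62 = 13055.5710 − 11336.8984 = 1718.6726
Denominator = 10×407.6094 − 53.32² = 4076.0940 − 2843.0224 = 1233.0716
b₁(new) = 1718.6726 / 1233.0716 = 1.3938

(Same formula on the original sums: (9×816.8271 − 38.51×179.62) / (9×188.2733 − 38.51²) = 434.2777 / 211.4396 = 2.0539, matching the given fit.)

Step 3: Change in slope
Δβ₁ = 1.3938 − 2.0539 = -0.6601
Relative change = -0.6601 / 2.0539 × 100% = -32.1%
→ the slope decreases when the point is added.

Because the point sits below the extension of the original line at a high-leverage x, it tilts the fit down.
In practice: check such a point for data-entry or measurement error; refit with and without it and report both if conclusions differ.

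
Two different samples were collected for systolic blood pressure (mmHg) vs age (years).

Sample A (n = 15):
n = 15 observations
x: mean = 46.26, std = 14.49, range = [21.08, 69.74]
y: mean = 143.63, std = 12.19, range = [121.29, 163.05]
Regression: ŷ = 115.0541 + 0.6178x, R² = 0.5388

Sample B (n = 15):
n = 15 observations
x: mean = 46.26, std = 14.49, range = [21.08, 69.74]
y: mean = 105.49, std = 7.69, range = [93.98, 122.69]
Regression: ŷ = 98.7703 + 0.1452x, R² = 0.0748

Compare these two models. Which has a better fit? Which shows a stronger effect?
Model A has the better fit (R² = 0.5388 vs 0.0748). Model A shows the stronger effect (|β₁| = 0.6178 vs 0.1452).

Model Comparison:

Fit — compare R²:
- Model A: R² = 0.5388 → 53.88% of variance in blood pressure explained
- Model B: R² = 0.0748 → 7.48% of variance in blood pressure explained
- 0.5388 > 0.0748 → Model A has the better fit

Which has the larger per-year effect? (|β₁|)
- Model A: β₁ = 0.6178 → predicted blood pressure rises 0.6178 mmHg per additional year of age
- Model B: β₁ = 0.1452 → predicted blood pressure rises 0.1452 mmHg per additional year of age
- |0.6178| > |0.1452| → Model A shows the stronger marginal effect

Note: A better fit (higher R²) doesn't necessarily mean a more important relationship.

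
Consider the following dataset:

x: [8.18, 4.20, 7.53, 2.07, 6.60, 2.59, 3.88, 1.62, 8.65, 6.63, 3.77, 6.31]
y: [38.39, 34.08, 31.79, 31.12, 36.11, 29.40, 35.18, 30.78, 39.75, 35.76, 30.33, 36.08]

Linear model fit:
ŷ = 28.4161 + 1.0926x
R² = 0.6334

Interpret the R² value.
About 63.34% of the variability in y is accounted for by the regression on x (R² = 0.6334) — a moderate linear fit.

The coefficient of determination R² is the fraction of the total variation in y that the fitted line accounts for.

Here R² = 0.6334:
- Explained: 63.34% of the variation in y
- Unexplained (residual): 100% − 63.34% = 36.66%
- Rule of thumb (below 0.3 weak; 0.3 to below 0.7 moderate; 0.7 and above strong) → moderate

Note: R² says nothing about causation, and a high R² does not by itself mean the linear form is appropriate — check the residuals.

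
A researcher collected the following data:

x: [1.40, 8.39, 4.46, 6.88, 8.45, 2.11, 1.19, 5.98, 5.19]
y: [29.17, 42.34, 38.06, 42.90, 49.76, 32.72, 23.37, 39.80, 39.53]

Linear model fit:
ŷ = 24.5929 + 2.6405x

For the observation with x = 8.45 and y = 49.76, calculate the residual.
Residual = 2.8549

The residual is the difference between the actual value and the predicted value:

Residual = y - ŷ

Step 1: Calculate predicted value
ŷ = 24.5929 + 2.6405 × 8.45
ŷ = 46.9051

Step 2: Calculate residual
Residual = 49.76 - 46.9051
Residual = 2.8549

The residual is positive, so the observed y = 49.76 sits above the regression line (the line underestimates it by 2.8549).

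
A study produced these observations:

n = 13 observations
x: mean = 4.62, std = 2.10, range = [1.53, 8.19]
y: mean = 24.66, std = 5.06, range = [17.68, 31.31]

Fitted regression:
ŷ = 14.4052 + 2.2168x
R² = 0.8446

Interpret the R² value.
R² = 0.8446 means 84.46% of the variation in y is explained by the linear relationship with x. This indicates a strong fit.

R² (coefficient of determination) measures the proportion of variance in y explained by the regression model.

Here R² = 0.8446:
- Explained: 84.46% of the variation in y
- Unexplained (residual): 100% − 84.46% = 15.54%
- Rule of thumb (below 0.3 weak; 0.3 to below 0.7 moderate; 0.7 and above strong) → strong

Note: R² never decreases when predictors are added, so it should not be used alone to compare models of different size.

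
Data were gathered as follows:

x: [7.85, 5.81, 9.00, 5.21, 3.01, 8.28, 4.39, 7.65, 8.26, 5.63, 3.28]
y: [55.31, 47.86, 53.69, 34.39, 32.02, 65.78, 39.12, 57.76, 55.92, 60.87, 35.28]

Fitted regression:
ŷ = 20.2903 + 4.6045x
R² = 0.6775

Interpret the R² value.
R² = 0.6775 means 67.75% of the variation in y is explained by the linear relationship with x. This indicates a moderate fit.

The coefficient of determination R² is the fraction of the total variation in y that the fitted line accounts for.

Here R² = 0.6775:
- Explained: 67.75% of the variation in y
- Unexplained (residual): 100% − 67.75% = 32.25%
- Rule of thumb (below 0.3 weak; 0.3 to below 0.7 moderate; 0.7 and above strong) → moderate

Calculation: R² = 1 − (SS_res / SS_tot), where SS_res is the sum of squared residuals and SS_tot the total sum of squares.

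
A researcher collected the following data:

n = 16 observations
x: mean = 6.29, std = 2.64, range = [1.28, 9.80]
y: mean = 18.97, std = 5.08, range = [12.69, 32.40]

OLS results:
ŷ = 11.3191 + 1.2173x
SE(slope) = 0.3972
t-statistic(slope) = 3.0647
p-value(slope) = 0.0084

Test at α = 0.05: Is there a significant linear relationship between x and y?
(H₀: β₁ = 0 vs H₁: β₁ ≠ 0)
Since p-value = 0.0084 < α = 0.05, reject H₀ — the slope is significantly different from 0.

Hypothesis test for the slope coefficient:

H₀: β₁ = 0 (no linear relationship)
H₁: β₁ ≠ 0 (linear relationship exists)

Test statistic: t = β̂₁ / SE(β̂₁) = 1.2173 / 0.3972 = 3.0647

p = 0.0084: how often a slope estimate this far from 0 (in SE units) would arise by chance if β₁ were truly 0.

Decision rule: reject H₀ if p-value < α.
p-value = 0.0084 < α = 0.05 → reject H₀.

At α = 0.05 the data do provide convincing evidence of a nonzero slope.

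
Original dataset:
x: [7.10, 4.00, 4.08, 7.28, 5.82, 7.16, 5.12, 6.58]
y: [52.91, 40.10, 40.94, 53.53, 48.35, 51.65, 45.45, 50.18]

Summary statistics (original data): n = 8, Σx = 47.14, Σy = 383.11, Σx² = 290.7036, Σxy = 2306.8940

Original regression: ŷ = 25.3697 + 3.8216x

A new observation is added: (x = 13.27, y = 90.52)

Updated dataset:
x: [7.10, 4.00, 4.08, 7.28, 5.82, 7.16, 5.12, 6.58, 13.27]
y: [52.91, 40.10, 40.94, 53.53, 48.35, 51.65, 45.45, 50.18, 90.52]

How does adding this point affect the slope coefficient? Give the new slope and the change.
Adding the point moves β₁ from 3.8216 to 5.3658, i.e. it increases by 1.5442 (+40.4%).

x = 13.27 lies well outside the original x-range [4.00, 7.28] (x̄ ≈ 5.89), so this observation has high leverage and can move the slope substantially.

Step 1: Update the sums with the new point (n goes from 8 to 9)
Σx  = 47.14 + 13.27 = 60.41
Σy  = 383.11 + 90.52 = 473.63
Σx² = 290.7036 + 13.27² = 290.7036 + 176.0929 = 466.7965
Σxy = 2306.8940 + 13.27×90.52 = 2306.8940 + 1201.2004 = 3508.0944

Step 2: Recompute the slope with b₁ = (nΣxy − ΣxΣy) / (nΣx² − (Σx)²)
Numerator   = 9×3508.0944 − 60.41×473.63 = 31572.8496 − 28611.9883 = 2960.8613
Denominator = 9×466.7965 − 60.41² = 4201.1685 − 3649.3681 = 551.8004
b₁(new) = 2960.8613 / 551.8004 = 5.3658

(Same formula on the original sums: (8×2306.8940 − 47.14×383.11) / (8×290.7036 − 47.14²) = 395.3466 / 103.4492 = 3.8216, matching the given fit.)

Step 3: Change in slope
Δβ₁ = 5.3658 − 3.8216 = +1.5442
Relative change = +1.5442 / 3.8216 × 100% = +40.4%
→ the slope increases when the point is added.

Because the point sits above the extension of the original line at a high-leverage x, it tilts the fit up.
In practice: examine leverage (hᵢ) and Cook's distance rather than deleting it automatically; investigate whether it comes from the same population as the rest of the sample.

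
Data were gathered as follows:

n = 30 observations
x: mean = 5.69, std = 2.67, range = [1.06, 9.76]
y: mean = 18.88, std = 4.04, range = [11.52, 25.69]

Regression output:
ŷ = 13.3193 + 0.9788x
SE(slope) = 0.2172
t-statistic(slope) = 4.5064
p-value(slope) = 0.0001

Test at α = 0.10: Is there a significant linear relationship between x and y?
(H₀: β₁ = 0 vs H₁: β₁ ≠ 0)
Reject H₀: p-value = 0.0001 < α = 0.10. The linear relationship is significant at the 10% level.

Hypothesis test for the slope coefficient:

H₀: β₁ = 0 (no linear relationship)
H₁: β₁ ≠ 0 (linear relationship exists)

Test statistic: t = β̂₁ / SE(β̂₁) = 0.9788 / 0.2172 = 4.5064

With df = 28, the two-sided p-value for |t| = 4.5064 is 0.0001.

Decision rule: reject H₀ if p-value < α.
p-value = 0.0001 < α = 0.10 → reject H₀.

At α = 0.10 the data do provide convincing evidence of a nonzero slope.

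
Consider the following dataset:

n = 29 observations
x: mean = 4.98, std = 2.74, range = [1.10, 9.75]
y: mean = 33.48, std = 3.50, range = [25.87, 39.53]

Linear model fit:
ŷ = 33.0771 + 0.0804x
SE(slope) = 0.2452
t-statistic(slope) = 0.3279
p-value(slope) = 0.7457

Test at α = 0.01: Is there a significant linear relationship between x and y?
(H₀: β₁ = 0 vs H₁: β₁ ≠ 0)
Since p-value = 0.7457 ≥ α = 0.01, fail to reject H₀ — the slope is not significantly different from 0.

Hypothesis test for the slope coefficient:

H₀: β₁ = 0 (no linear relationship)
H₁: β₁ ≠ 0 (linear relationship exists)

Test statistic: t = β̂₁ / SE(β̂₁) = 0.0804 / 0.2452 = 0.3279

The p-value (0.7457) is the probability, under H₀, of a t-statistic at least as extreme as |t| = 0.3279 (two-sided, df = n − 2 = 27).

Decision rule: reject H₀ if p-value < α.
p-value = 0.7457 ≥ α = 0.01 → fail to reject H₀.

At α = 0.01 the data do not provide convincing evidence of a nonzero slope.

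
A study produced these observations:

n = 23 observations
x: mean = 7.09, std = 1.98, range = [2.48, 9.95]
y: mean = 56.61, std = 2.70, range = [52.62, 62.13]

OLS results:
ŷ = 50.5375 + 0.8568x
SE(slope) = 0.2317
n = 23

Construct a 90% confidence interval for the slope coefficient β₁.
The 90% CI for β₁ is (0.4581, 1.2555)

Confidence interval for the slope:

The 90% CI for β₁ is: β̂₁ ± t*(α/2, n-2) × SE(β̂₁)

Step 1: Find critical t-value
- Confidence level = 0.9
- Degrees of freedom = n - 2 = 23 - 2 = 21
- t*(α/2, 21) = 1.7207

Step 2: Calculate margin of error
Margin = 1.7207 × 0.2317 = 0.3987

Step 3: Construct interval
CI = 0.8568 ± 0.3987
CI = (0.4581, 1.2555)

Interpretation: We are 90% confident that the true slope β₁ lies between 0.4581 and 1.2555.
Since 0 is outside the interval, a two-sided test at α = 0.10 would reject H₀: β₁ = 0.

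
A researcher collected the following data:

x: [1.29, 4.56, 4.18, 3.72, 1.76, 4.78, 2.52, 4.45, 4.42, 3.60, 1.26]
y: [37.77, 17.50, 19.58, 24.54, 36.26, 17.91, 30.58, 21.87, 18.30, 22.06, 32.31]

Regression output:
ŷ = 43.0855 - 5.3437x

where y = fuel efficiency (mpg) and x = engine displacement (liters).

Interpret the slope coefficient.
On average, fuel efficiency is about 5.3437 mpg lower for every extra liter of engine displacement.

β₁ = -5.3437 is the change in predicted fuel efficiency (mpg) per additional liter of engine displacement.

Interpretation:
- Engine displacement up by 1 liter → predicted fuel efficiency decreases by 5.3437 mpg
- This is a linear approximation: the same per-unit change is assumed across the whole observed x range
- The slope describes association in these data, not necessarily a causal effect

The intercept β₀ = 43.0855 is the predicted fuel efficiency when engine displacement = 0; since the smallest observed x is 1.26, this is an extrapolation and mainly anchors the line.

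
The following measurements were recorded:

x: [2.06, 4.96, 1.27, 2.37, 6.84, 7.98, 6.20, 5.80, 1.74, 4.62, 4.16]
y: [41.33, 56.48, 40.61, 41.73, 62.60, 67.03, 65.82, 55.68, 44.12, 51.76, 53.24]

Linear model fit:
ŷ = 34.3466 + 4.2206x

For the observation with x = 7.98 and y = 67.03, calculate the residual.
Residual = -0.9970

The residual is the difference between the actual value and the predicted value:

Residual = y - ŷ

Step 1: Calculate predicted value
ŷ = 34.3466 + 4.2206 × 7.98
ŷ = 68.0270

Step 2: Calculate residual
Residual = 67.03 - 68.0270
Residual = -0.9970

The residual is negative, so the observed y = 67.03 sits below the regression line (the line overestimates it by 0.9970).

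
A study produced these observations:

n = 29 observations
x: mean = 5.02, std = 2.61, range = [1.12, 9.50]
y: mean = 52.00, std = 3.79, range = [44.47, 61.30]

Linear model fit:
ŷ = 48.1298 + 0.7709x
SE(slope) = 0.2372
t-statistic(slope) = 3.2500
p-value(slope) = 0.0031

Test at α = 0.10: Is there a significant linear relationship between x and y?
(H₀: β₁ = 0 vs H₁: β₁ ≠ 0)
Since p-value = 0.0031 < α = 0.10, reject H₀ — the slope is significantly different from 0.

Hypothesis test for the slope coefficient:

H₀: β₁ = 0 (no linear relationship)
H₁: β₁ ≠ 0 (linear relationship exists)

Test statistic: t = β̂₁ / SE(β̂₁) = 0.7709 / 0.2372 = 3.2500

The p-value (0.0031) is the probability, under H₀, of a t-statistic at least as extreme as |t| = 3.2500 (two-sided, df = n − 2 = 27).

Decision rule: reject H₀ if p-value < α.
p-value = 0.0031 < α = 0.10 → reject H₀.

At α = 0.10 the data do provide convincing evidence of a nonzero slope.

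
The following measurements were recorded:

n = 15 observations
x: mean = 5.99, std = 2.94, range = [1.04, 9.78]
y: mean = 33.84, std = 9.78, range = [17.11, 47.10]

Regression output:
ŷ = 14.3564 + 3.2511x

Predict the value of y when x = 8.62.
ŷ = 42.3809

To predict y for x = 8.62, substitute into the regression equation:

ŷ = 14.3564 + 3.2511 × 8.62
ŷ = 14.3564 + 28.0245
ŷ = 42.3809

This is the fitted mean response at that x — an individual observation would come with a wider prediction interval.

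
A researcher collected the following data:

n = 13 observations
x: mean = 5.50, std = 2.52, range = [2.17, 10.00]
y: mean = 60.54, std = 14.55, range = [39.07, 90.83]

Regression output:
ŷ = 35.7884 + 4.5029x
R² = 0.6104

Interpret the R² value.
The model explains 61.04% of the variance in y (R² = 0.6104), leaving 38.96% unexplained; the fit is moderate.

The coefficient of determination R² is the fraction of the total variation in y that the fitted line accounts for.

Here R² = 0.6104:
- Explained: 61.04% of the variation in y
- Unexplained (residual): 100% − 61.04% = 38.96%
- Rule of thumb (below 0.3 weak; 0.3 to below 0.7 moderate; 0.7 and above strong) → moderate

Equivalently, for simple linear regression R² = r², so |r| = √0.6104 ≈ 0.7813.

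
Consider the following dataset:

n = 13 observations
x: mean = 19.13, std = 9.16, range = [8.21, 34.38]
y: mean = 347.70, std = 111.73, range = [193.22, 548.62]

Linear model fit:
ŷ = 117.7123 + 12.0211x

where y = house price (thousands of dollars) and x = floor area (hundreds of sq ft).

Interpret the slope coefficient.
An increase of one hundred sq ft in floor area is associated with a 12.0211 thousand dollars increase in predicted house price.

The slope coefficient β₁ = 12.0211 represents the marginal effect of floor area on house price.

Interpretation:
- Floor area up by 1 hundred sq ft → predicted house price increases by 12.0211 thousand dollars
- The effect is assumed constant over the observed range of x (linearity)
- The sign (+) gives the direction; the magnitude 12.0211 gives the size of the effect per hundred sq ft

The intercept β₀ = 117.7123 is the predicted house price when floor area = 0; since the smallest observed x is 8.21, this is an extrapolation and mainly anchors the line.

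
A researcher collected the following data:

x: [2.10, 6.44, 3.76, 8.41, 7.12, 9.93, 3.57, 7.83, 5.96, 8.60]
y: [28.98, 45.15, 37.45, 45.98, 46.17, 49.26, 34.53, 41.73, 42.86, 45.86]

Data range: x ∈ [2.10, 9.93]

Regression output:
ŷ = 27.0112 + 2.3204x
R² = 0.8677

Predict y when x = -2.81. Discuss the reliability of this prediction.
ŷ = 20.4909, but this is extrapolation (below the data range [2.10, 9.93]) and may be unreliable.

Prediction calculation:
ŷ = 27.0112 + 2.3204 × (-2.81)
ŷ = 20.4909

Reliability:
- Data range: x ∈ [2.10, 9.93]
- Prediction point: x = -2.81 is 4.91 units below the observed range → this is EXTRAPOLATION, not interpolation

Why that matters here:
- There are no observations near this x to validate the fitted line there
- R² describes fit only over the sampled x values; it says nothing about behaviour beyond them
- The linear relationship may not hold outside the observed range

The R² = 0.8677 only validates the fit within [2.10, 9.93]; treat ŷ = 20.4909 with caution.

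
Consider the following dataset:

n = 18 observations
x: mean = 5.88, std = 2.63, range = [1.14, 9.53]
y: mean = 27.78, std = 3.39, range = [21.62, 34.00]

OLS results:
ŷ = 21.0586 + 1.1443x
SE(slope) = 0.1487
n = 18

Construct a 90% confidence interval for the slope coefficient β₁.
The 90% CI for β₁ is (0.8847, 1.4039)

Confidence interval for the slope:

The 90% CI for β₁ is: β̂₁ ± t*(α/2, n-2) × SE(β̂₁)

Step 1: Find critical t-value
- Confidence level = 0.9
- Degrees of freedom = n - 2 = 18 - 2 = 16
- t*(α/2, 16) = 1.7459

Step 2: Calculate margin of error
Margin = 1.7459 × 0.1487 = 0.2596

Step 3: Construct interval
CI = 1.1443 ± 0.2596
CI = (0.8847, 1.4039)

Interpretation: intervals built this way capture the true β₁ in 90% of repeated samples; here the plausible range for the per-unit effect of x on y is 0.8847 to 1.4039.
Since 0 is outside the interval, a two-sided test at α = 0.10 would reject H₀: β₁ = 0.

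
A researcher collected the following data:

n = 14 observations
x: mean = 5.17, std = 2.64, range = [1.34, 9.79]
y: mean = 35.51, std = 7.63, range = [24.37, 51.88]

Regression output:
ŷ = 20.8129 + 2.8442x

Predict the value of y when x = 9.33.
ŷ = 47.3493

Plug x = 9.33 into the fitted line:

ŷ = 20.8129 + 2.8442 × 9.33
ŷ = 20.8129 + 26.5364
ŷ = 47.3493

This is the fitted mean response at that x — an individual observation would come with a wider prediction interval.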